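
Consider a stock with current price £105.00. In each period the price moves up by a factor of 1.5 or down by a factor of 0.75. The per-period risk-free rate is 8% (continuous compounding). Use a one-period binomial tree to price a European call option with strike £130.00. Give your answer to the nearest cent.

Risk-neutral probability p = (e^0.08 − 0.75)/(1.5 − 0.75) = 0.3333/0.7500 = 0.4444
Terminal stock prices: S_u = 157.5, S_d = 78.75
Terminal payoffs (S − K): max(27.5, 0) = 27.5, max(-51.25, 0) = 0
Node 0 (S = 105): V_0 = e^(−0.08)·[0.4444·27.5000 + 0.5556·0.0000] = 11.2810

£11.28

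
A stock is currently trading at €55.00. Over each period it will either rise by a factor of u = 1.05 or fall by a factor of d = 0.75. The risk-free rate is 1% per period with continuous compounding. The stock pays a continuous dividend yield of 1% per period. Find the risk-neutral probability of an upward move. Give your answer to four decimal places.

Per-period risk-free factor R = e^0.01 = 1.0101; dividend-adjusted growth = e^(0.01−0.01) = 1.0000.
Risk-neutral probability p = (1.0000 − 0.75)/(1.05 − 0.75) = 0.2500/0.3000 = 0.8333

p = 0.8333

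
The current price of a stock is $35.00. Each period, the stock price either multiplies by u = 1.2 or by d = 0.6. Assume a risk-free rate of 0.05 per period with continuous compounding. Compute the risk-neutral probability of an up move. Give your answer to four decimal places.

Risk-neutral probability p = (e^0.05 − 0.6)/(1.2 − 0.6) = 0.4513/0.6000 = 0.7521

p = 0.7521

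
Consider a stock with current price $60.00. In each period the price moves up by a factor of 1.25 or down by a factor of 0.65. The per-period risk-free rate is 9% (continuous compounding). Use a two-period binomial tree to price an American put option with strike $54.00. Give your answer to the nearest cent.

Risk-neutral probability p = (e^0.09 − 0.65)/(1.25 − 0.65) = 0.4442/0.6000 = 0.7403
Terminal stock prices: S_uu = 93.75, S_ud = 48.75, S_dd = 25.35
Terminal payoffs (K − S): max(-39.75, 0) = 0, max(5.25, 0) = 5.25, max(28.65, 0) = 28.65
Node u (S = 75): continuation = e^(−0.09)·[0.7403·0.0000 + 0.2597·5.2500] = 1.2461; exercise value = 0.0000 ≤ continuation, so V_u = 1.2461
Node d (S = 39): continuation = e^(−0.09)·[0.7403·5.2500 + 0.2597·28.6500] = 10.3523; exercise value = 15.0000 > continuation, so V_d = 15.0000 (exercise)
Node 0 (S = 60): continuation = e^(−0.09)·[0.7403·1.2461 + 0.2597·15.0000] = 4.4034; exercise value = 0.0000 ≤ continuation, so V_0 = 4.4034

$4.40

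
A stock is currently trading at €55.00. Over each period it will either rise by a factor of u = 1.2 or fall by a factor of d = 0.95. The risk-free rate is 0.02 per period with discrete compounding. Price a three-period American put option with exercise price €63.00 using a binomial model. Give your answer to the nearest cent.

Risk-neutral probability p = (1 + 0.02 − 0.95)/(1.2 − 0.95) = 0.0700/0.2500 = 0.2800
Terminal stock prices: S_uuu = 95.04, S_uud = 75.24, S_udd = 59.56, S_ddd = 47.16
Terminal payoffs (K − S): max(-32.04, 0) = 0, max(-12.24, 0) = 0, max(3.435, 0) = 3.435, max(15.84, 0) = 15.84
Node uu (S = 79.2): continuation = 1/1.02·[0.2800·0.0000 + 0.7200·0.0000] = 0.0000; exercise value = 0.0000 ≤ continuation, so V_uu = 0.0000
Node ud (S = 62.7): continuation = 1/1.02·[0.2800·0.0000 + 0.7200·3.4350] = 2.4247; exercise value = 0.3000 ≤ continuation, so V_ud = 2.4247
Node dd (S = 49.64): continuation = 1/1.02·[0.2800·3.4350 + 0.7200·15.8444] = 12.1272; exercise value = 13.3625 > continuation, so V_dd = 13.3625 (exercise)
Node u (S = 66): continuation = 1/1.02·[0.2800·0.0000 + 0.7200·2.4247] = 1.7116; exercise value = 0.0000 ≤ continuation, so V_u = 1.7116
Node d (S = 52.25): continuation = 1/1.02·[0.2800·2.4247 + 0.7200·13.3625] = 10.0980; exercise value = 10.7500 > continuation, so V_d = 10.7500 (exercise)
Node 0 (S = 55): continuation = 1/1.02·[0.2800·1.7116 + 0.7200·10.7500] = 8.0581; exercise value = 8.0000 ≤ continuation, so V_0 = 8.0581

€8.06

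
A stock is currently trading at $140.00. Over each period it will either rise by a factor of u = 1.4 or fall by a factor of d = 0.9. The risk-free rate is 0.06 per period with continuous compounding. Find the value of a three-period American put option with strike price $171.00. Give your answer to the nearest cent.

Risk-neutral probability p = (e^0.06 − 0.9)/(1.4 − 0.9) = 0.1618/0.5000 = 0.3237
Terminal stock prices: S_uuu = 384.2, S_uud = 247, S_udd = 158.8, S_ddd = 102.1
Terminal payoffs (K − S): max(-213.2, 0) = 0, max(-75.96, 0) = 0, max(12.24, 0) = 12.24, max(68.94, 0) = 68.94
Node uu (S = 274.4): continuation = e^(−0.06)·[0.3237·0.0000 + 0.6763·0.0000] = 0.0000; exercise value = 0.0000 ≤ continuation, so V_uu = 0.0000
Node ud (S = 176.4): continuation = e^(−0.06)·[0.3237·0.0000 + 0.6763·12.2400] = 7.7962; exercise value = 0.0000 ≤ continuation, so V_ud = 7.7962
Node dd (S = 113.4): continuation = e^(−0.06)·[0.3237·12.2400 + 0.6763·68.9400] = 47.6417; exercise value = 57.6000 > continuation, so V_dd = 57.6000 (exercise)
Node u (S = 196): continuation = e^(−0.06)·[0.3237·0.0000 + 0.6763·7.7962] = 4.9657; exercise value = 0.0000 ≤ continuation, so V_u = 4.9657
Node d (S = 126): continuation = e^(−0.06)·[0.3237·7.7962 + 0.6763·57.6000] = 39.0642; exercise value = 45.0000 > continuation, so V_d = 45.0000 (exercise)
Node 0 (S = 140): continuation = e^(−0.06)·[0.3237·4.9657 + 0.6763·45.0000] = 30.1760; exercise value = 31.0000 > continuation, so V_0 = 31.0000 (exercise)

$31.00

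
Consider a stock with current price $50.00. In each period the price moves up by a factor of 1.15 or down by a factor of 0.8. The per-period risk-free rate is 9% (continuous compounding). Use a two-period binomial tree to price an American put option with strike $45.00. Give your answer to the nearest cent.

$0.73

Risk-neutral probability p = (e^0.09 − 0.8)/(1.15 − 0.8) = 0.2942/0.3500 = 0.8405
Terminal stock prices: S_uu = 66.12, S_ud = 46, S_dd = 32
Terminal payoffs (K − S): max(-21.12, 0) = 0, max(-1, 0) = 0, max(13, 0) = 13
Node u (S = 57.5): continuation = e^(−0.09)·[0.8405·0.0000 + 0.1595·0.0000] = 0.0000; exercise value = 0.0000 ≤ continuation, so V_u = 0.0000
Node d (S = 40): continuation = e^(−0.09)·[0.8405·0.0000 + 0.1595·13.0000] = 1.8951; exercise value = 5.0000 > continuation, so V_d = 5.0000 (exercise)
Node 0 (S = 50): continuation = e^(−0.09)·[0.8405·0.0000 + 0.1595·5.0000] = 0.7289; exercise value = 0.0000 ≤ continuation, so V_0 = 0.7289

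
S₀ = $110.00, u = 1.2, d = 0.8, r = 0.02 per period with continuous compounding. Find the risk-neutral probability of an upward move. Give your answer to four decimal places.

Risk-neutral probability p = (e^0.02 − 0.8)/(1.2 − 0.8) = 0.2202/0.4000 = 0.5505

p = 0.5505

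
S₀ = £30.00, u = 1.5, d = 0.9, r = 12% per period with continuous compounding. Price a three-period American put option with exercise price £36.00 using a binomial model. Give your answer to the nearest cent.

£6.00

Risk-neutral probability p = (e^0.12 − 0.9)/(1.5 − 0.9) = 0.2275/0.6000 = 0.3792
Terminal stock prices: S_uuu = 101.2, S_uud = 60.75, S_udd = 36.45, S_ddd = 21.87
Terminal payoffs (K − S): max(-65.25, 0) = 0, max(-24.75, 0) = 0, max(-0.45, 0) = 0, max(14.13, 0) = 14.13
Node uu (S = 67.5): continuation = e^(−0.12)·[0.3792·0.0000 + 0.6208·0.0000] = 0.0000; exercise value = 0.0000 ≤ continuation, so V_uu = 0.0000
Node ud (S = 40.5): continuation = e^(−0.12)·[0.3792·0.0000 + 0.6208·0.0000] = 0.0000; exercise value = 0.0000 ≤ continuation, so V_ud = 0.0000
Node dd (S = 24.3): continuation = e^(−0.12)·[0.3792·0.0000 + 0.6208·14.1300] = 7.7805; exercise value = 11.7000 > continuation, so V_dd = 11.7000 (exercise)
Node u (S = 45): continuation = e^(−0.12)·[0.3792·0.0000 + 0.6208·0.0000] = 0.0000; exercise value = 0.0000 ≤ continuation, so V_u = 0.0000
Node d (S = 27): continuation = e^(−0.12)·[0.3792·0.0000 + 0.6208·11.7000] = 6.4424; exercise value = 9.0000 > continuation, so V_d = 9.0000 (exercise)
Node 0 (S = 30): continuation = e^(−0.12)·[0.3792·0.0000 + 0.6208·9.0000] = 4.9557; exercise value = 6.0000 > continuation, so V_0 = 6.0000 (exercise)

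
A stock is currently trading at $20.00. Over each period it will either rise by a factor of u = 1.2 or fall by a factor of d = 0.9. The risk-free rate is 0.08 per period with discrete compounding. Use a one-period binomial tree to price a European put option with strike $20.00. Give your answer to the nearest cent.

Risk-neutral probability p = (1 + 0.08 − 0.9)/(1.2 − 0.9) = 0.1800/0.3000 = 0.6000
Terminal stock prices: S_u = 24, S_d = 18
Terminal payoffs (K − S): max(-4, 0) = 0, max(2, 0) = 2
Node 0 (S = 20): V_0 = 1/1.08·[0.6000·0.0000 + 0.4000·2.0000] = 0.7407

$0.74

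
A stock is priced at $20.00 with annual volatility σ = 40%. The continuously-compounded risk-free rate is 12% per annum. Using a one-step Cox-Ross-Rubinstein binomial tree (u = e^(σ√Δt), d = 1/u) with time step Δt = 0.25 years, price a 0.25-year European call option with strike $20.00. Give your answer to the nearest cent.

CRR parameters: u = e^(σ√Δt) = e^(0.4·√0.25) = 1.2214, d = 1/u = 0.8187
Per-period rate: rΔt = 0.12·0.25 = 0.03, so R = e^0.03 = 1.0305
Risk-neutral probability p = (e^0.03 − 0.8187)/(1.2214 − 0.8187) = 0.2117/0.4027 = 0.5258
Terminal stock prices: S_u = 24.43, S_d = 16.37
Terminal payoffs (S − K): max(4.428, 0) = 4.428, max(-3.625, 0) = 0
Node 0 (S = 20): V_0 = e^(−0.03)·[0.5258·4.4281 + 0.4742·0.0000] = 2.2594

$2.26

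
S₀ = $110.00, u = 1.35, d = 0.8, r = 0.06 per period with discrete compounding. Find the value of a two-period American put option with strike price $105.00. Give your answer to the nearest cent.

$8.56

Risk-neutral probability p = (1 + 0.06 − 0.8)/(1.35 − 0.8) = 0.2600/0.5500 = 0.4727
Terminal stock prices: S_uu = 200.5, S_ud = 118.8, S_dd = 70.4
Terminal payoffs (K − S): max(-95.48, 0) = 0, max(-13.8, 0) = 0, max(34.6, 0) = 34.6
Node u (S = 148.5): continuation = 1/1.06·[0.4727·0.0000 + 0.5273·0.0000] = 0.0000; exercise value = 0.0000 ≤ continuation, so V_u = 0.0000
Node d (S = 88): continuation = 1/1.06·[0.4727·0.0000 + 0.5273·34.6000] = 17.2110; exercise value = 17.0000 ≤ continuation, so V_d = 17.2110
Node 0 (S = 110): continuation = 1/1.06·[0.4727·0.0000 + 0.5273·17.2110] = 8.5612; exercise value = 0.0000 ≤ continuation, so V_0 = 8.5612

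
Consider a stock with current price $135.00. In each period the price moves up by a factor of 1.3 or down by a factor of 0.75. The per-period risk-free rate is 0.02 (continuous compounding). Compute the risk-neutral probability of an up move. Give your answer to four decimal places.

Risk-neutral probability p = (e^0.02 − 0.75)/(1.3 − 0.75) = 0.2702/0.5500 = 0.4913

p = 0.4913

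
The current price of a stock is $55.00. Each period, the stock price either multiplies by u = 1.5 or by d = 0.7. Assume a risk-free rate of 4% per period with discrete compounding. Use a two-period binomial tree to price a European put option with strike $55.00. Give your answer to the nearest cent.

$8.57

Risk-neutral probability p = (1 + 0.04 − 0.7)/(1.5 − 0.7) = 0.3400/0.8000 = 0.4250
Terminal stock prices: S_uu = 123.8, S_ud = 57.75, S_dd = 26.95
Terminal payoffs (K − S): max(-68.75, 0) = 0, max(-2.75, 0) = 0, max(28.05, 0) = 28.05
Node u (S = 82.5): V_u = 1/1.04·[0.4250·0.0000 + 0.5750·0.0000] = 0.0000
Node d (S = 38.5): V_d = 1/1.04·[0.4250·0.0000 + 0.5750·28.0500] = 15.5084
Node 0 (S = 55): V_0 = 1/1.04·[0.4250·0.0000 + 0.5750·15.5084] = 8.5744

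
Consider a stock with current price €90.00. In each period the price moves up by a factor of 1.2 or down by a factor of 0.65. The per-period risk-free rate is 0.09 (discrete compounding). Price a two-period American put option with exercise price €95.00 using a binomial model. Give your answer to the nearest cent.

Risk-neutral probability p = (1 + 0.09 − 0.65)/(1.2 − 0.65) = 0.4400/0.5500 = 0.8000
Terminal stock prices: S_uu = 129.6, S_ud = 70.2, S_dd = 38.03
Terminal payoffs (K − S): max(-34.6, 0) = 0, max(24.8, 0) = 24.8, max(56.97, 0) = 56.97
Node u (S = 108): continuation = 1/1.09·[0.8000·0.0000 + 0.2000·24.8000] = 4.5505; exercise value = 0.0000 ≤ continuation, so V_u = 4.5505
Node d (S = 58.5): continuation = 1/1.09·[0.8000·24.8000 + 0.2000·56.9750] = 28.6560; exercise value = 36.5000 > continuation, so V_d = 36.5000 (exercise)
Node 0 (S = 90): continuation = 1/1.09·[0.8000·4.5505 + 0.2000·36.5000] = 10.0370; exercise value = 5.0000 ≤ continuation, so V_0 = 10.0370

€10.04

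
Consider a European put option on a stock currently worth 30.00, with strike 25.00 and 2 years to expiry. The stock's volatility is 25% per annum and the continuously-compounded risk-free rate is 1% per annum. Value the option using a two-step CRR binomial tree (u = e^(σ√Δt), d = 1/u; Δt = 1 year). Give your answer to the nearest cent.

1.96

CRR parameters: u = e^(σ√Δt) = e^(0.25·√1) = 1.2840, d = 1/u = 0.7788
Per-period rate: rΔt = 0.01·1 = 0.01, so R = e^0.01 = 1.0101
Risk-neutral probability p = (e^0.01 − 0.7788)/(1.2840 − 0.7788) = 0.2312/0.5052 = 0.4577
Terminal stock prices: S_uu = 49.46, S_ud = 30, S_dd = 18.2
Terminal payoffs (K − S): max(-24.46, 0) = 0, max(-5, 0) = 0, max(6.804, 0) = 6.804
Node u (S = 38.52): V_u = e^(−0.01)·[0.4577·0.0000 + 0.5423·0.0000] = 0.0000
Node d (S = 23.36): V_d = e^(−0.01)·[0.4577·0.0000 + 0.5423·6.8041] = 3.6530
Node 0 (S = 30): V_0 = e^(−0.01)·[0.4577·0.0000 + 0.5423·3.6530] = 1.9613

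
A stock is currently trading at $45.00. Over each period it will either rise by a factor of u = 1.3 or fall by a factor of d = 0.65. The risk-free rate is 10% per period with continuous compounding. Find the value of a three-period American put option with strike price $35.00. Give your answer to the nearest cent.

$2.13

Risk-neutral probability p = (e^0.1 − 0.65)/(1.3 − 0.65) = 0.4552/0.6500 = 0.7003
Terminal stock prices: S_uuu = 98.87, S_uud = 49.43, S_udd = 24.72, S_ddd = 12.36
Terminal payoffs (K − S): max(-63.87, 0) = 0, max(-14.43, 0) = 0, max(10.28, 0) = 10.28, max(22.64, 0) = 22.64
Node uu (S = 76.05): continuation = e^(−0.1)·[0.7003·0.0000 + 0.2997·0.0000] = 0.0000; exercise value = 0.0000 ≤ continuation, so V_uu = 0.0000
Node ud (S = 38.02): continuation = e^(−0.1)·[0.7003·0.0000 + 0.2997·10.2837] = 2.7891; exercise value = 0.0000 ≤ continuation, so V_ud = 2.7891
Node dd (S = 19.01): continuation = e^(−0.1)·[0.7003·10.2837 + 0.2997·22.6419] = 12.6568; exercise value = 15.9875 > continuation, so V_dd = 15.9875 (exercise)
Node u (S = 58.5): continuation = e^(−0.1)·[0.7003·0.0000 + 0.2997·2.7891] = 0.7564; exercise value = 0.0000 ≤ continuation, so V_u = 0.7564
Node d (S = 29.25): continuation = e^(−0.1)·[0.7003·2.7891 + 0.2997·15.9875] = 6.1033; exercise value = 5.7500 ≤ continuation, so V_d = 6.1033
Node 0 (S = 45): continuation = e^(−0.1)·[0.7003·0.7564 + 0.2997·6.1033] = 2.1346; exercise value = 0.0000 ≤ continuation, so V_0 = 2.1346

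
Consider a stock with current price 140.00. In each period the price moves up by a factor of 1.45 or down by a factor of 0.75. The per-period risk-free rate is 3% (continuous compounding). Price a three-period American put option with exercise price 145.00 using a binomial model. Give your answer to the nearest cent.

Risk-neutral probability p = (e^0.03 − 0.75)/(1.45 − 0.75) = 0.2805/0.7000 = 0.4006
Terminal stock prices: S_uuu = 426.8, S_uud = 220.8, S_udd = 114.2, S_ddd = 59.06
Terminal payoffs (K − S): max(-281.8, 0) = 0, max(-75.76, 0) = 0, max(30.81, 0) = 30.81, max(85.94, 0) = 85.94
Node uu (S = 294.4): continuation = e^(−0.03)·[0.4006·0.0000 + 0.5994·0.0000] = 0.0000; exercise value = 0.0000 ≤ continuation, so V_uu = 0.0000
Node ud (S = 152.2): continuation = e^(−0.03)·[0.4006·0.0000 + 0.5994·30.8125] = 17.9217; exercise value = 0.0000 ≤ continuation, so V_ud = 17.9217
Node dd (S = 78.75): continuation = e^(−0.03)·[0.4006·30.8125 + 0.5994·85.9375] = 61.9646; exercise value = 66.2500 > continuation, so V_dd = 66.2500 (exercise)
Node u (S = 203): continuation = e^(−0.03)·[0.4006·0.0000 + 0.5994·17.9217] = 10.4239; exercise value = 0.0000 ≤ continuation, so V_u = 10.4239
Node d (S = 105): continuation = e^(−0.03)·[0.4006·17.9217 + 0.5994·66.2500] = 45.5016; exercise value = 40.0000 ≤ continuation, so V_d = 45.5016
Node 0 (S = 140): continuation = e^(−0.03)·[0.4006·10.4239 + 0.5994·45.5016] = 30.5183; exercise value = 5.0000 ≤ continuation, so V_0 = 30.5183

30.52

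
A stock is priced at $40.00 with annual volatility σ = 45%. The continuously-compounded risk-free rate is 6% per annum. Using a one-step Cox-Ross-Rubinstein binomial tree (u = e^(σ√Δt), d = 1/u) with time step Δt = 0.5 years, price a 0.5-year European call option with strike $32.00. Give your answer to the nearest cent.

CRR parameters: u = e^(σ√Δt) = e^(0.45·√0.5) = 1.3746, d = 1/u = 0.7275
Per-period rate: rΔt = 0.06·0.5 = 0.03, so R = e^0.03 = 1.0305
Risk-neutral probability p = (e^0.03 − 0.7275)/(1.3746 − 0.7275) = 0.3030/0.6472 = 0.4682
Terminal stock prices: S_u = 54.99, S_d = 29.1
Terminal payoffs (S − K): max(22.99, 0) = 22.99, max(-2.902, 0) = 0
Node 0 (S = 40): V_0 = e^(−0.03)·[0.4682·22.9859 + 0.5318·0.0000] = 10.4433

$10.44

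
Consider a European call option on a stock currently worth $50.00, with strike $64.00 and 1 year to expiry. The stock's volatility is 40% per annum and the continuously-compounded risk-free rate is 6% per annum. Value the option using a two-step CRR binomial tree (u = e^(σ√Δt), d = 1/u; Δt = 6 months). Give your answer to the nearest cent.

CRR parameters: u = e^(σ√Δt) = e^(0.4·√0.5) = 1.3269, d = 1/u = 0.7536
Per-period rate: rΔt = 0.06·0.5 = 0.03, so R = e^0.03 = 1.0305
Risk-neutral probability p = (e^0.03 − 0.7536)/(1.3269 − 0.7536) = 0.2768/0.5733 = 0.4829
Terminal stock prices: S_uu = 88.03, S_ud = 50, S_dd = 28.4
Terminal payoffs (S − K): max(24.03, 0) = 24.03, max(-14, 0) = 0, max(-35.6, 0) = 0
Node u (S = 66.34): V_u = e^(−0.03)·[0.4829·24.0327 + 0.5171·0.0000] = 11.2620
Node d (S = 37.68): V_d = e^(−0.03)·[0.4829·0.0000 + 0.5171·0.0000] = 0.0000
Node 0 (S = 50): V_0 = e^(−0.03)·[0.4829·11.2620 + 0.5171·0.0000] = 5.2775

$5.28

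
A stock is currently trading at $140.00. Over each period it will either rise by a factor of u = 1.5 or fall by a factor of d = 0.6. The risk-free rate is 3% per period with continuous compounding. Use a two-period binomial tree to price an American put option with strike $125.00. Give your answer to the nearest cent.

Risk-neutral probability p = (e^0.03 − 0.6)/(1.5 − 0.6) = 0.4305/0.9000 = 0.4783
Terminal stock prices: S_uu = 315, S_ud = 126, S_dd = 50.4
Terminal payoffs (K − S): max(-190, 0) = 0, max(-1, 0) = 0, max(74.6, 0) = 74.6
Node u (S = 210): continuation = e^(−0.03)·[0.4783·0.0000 + 0.5217·0.0000] = 0.0000; exercise value = 0.0000 ≤ continuation, so V_u = 0.0000
Node d (S = 84): continuation = e^(−0.03)·[0.4783·0.0000 + 0.5217·74.6000] = 37.7698; exercise value = 41.0000 > continuation, so V_d = 41.0000 (exercise)
Node 0 (S = 140): continuation = e^(−0.03)·[0.4783·0.0000 + 0.5217·41.0000] = 20.7582; exercise value = 0.0000 ≤ continuation, so V_0 = 20.7582

$20.76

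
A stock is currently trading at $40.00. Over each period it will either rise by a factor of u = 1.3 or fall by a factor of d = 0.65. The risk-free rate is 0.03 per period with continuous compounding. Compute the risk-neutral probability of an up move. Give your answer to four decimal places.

Risk-neutral probability p = (e^0.03 − 0.65)/(1.3 − 0.65) = 0.3805/0.6500 = 0.5853

p = 0.5853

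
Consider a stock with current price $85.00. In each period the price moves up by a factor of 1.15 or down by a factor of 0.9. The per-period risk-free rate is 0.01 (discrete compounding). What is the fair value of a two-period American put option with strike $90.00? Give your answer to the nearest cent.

Risk-neutral probability p = (1 + 0.01 − 0.9)/(1.15 − 0.9) = 0.1100/0.2500 = 0.4400
Terminal stock prices: S_uu = 112.4, S_ud = 87.97, S_dd = 68.85
Terminal payoffs (K − S): max(-22.41, 0) = 0, max(2.025, 0) = 2.025, max(21.15, 0) = 21.15
Node u (S = 97.75): continuation = 1/1.01·[0.4400·0.0000 + 0.5600·2.0250] = 1.1228; exercise value = 0.0000 ≤ continuation, so V_u = 1.1228
Node d (S = 76.5): continuation = 1/1.01·[0.4400·2.0250 + 0.5600·21.1500] = 12.6089; exercise value = 13.5000 > continuation, so V_d = 13.5000 (exercise)
Node 0 (S = 85): continuation = 1/1.01·[0.4400·1.1228 + 0.5600·13.5000] = 7.9743; exercise value = 5.0000 ≤ continuation, so V_0 = 7.9743

$7.97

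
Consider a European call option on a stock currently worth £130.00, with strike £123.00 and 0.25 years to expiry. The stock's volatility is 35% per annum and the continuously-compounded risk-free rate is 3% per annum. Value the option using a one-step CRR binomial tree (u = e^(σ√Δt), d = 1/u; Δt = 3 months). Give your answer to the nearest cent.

CRR parameters: u = e^(σ√Δt) = e^(0.35·√0.25) = 1.1912, d = 1/u = 0.8395
Per-period rate: rΔt = 0.03·0.25 = 0.0075, so R = e^0.0075 = 1.0075
Risk-neutral probability p = (e^0.0075 − 0.8395)/(1.1912 − 0.8395) = 0.1681/0.3518 = 0.4778
Terminal stock prices: S_u = 154.9, S_d = 109.1
Terminal payoffs (S − K): max(31.86, 0) = 31.86, max(-13.87, 0) = 0
Node 0 (S = 130): V_0 = e^(−0.0075)·[0.4778·31.8620 + 0.5222·0.0000] = 15.1087

£15.11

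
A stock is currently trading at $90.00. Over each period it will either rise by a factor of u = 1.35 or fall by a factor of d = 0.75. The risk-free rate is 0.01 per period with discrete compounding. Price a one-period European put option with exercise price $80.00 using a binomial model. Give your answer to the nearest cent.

Risk-neutral probability p = (1 + 0.01 − 0.75)/(1.35 − 0.75) = 0.2600/0.6000 = 0.4333
Terminal stock prices: S_u = 121.5, S_d = 67.5
Terminal payoffs (K − S): max(-41.5, 0) = 0, max(12.5, 0) = 12.5
Node 0 (S = 90): V_0 = 1/1.01·[0.4333·0.0000 + 0.5667·12.5000] = 7.0132

$7.01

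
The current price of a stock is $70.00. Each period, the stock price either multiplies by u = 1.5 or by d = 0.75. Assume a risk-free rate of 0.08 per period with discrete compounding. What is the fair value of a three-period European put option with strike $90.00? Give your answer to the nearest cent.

Risk-neutral probability p = (1 + 0.08 − 0.75)/(1.5 − 0.75) = 0.3300/0.7500 = 0.4400
Terminal stock prices: S_uuu = 236.2, S_uud = 118.1, S_udd = 59.06, S_ddd = 29.53
Terminal payoffs (K − S): max(-146.2, 0) = 0, max(-28.12, 0) = 0, max(30.94, 0) = 30.94, max(60.47, 0) = 60.47
Node uu (S = 157.5): V_uu = 1/1.08·[0.4400·0.0000 + 0.5600·0.0000] = 0.0000
Node ud (S = 78.75): V_ud = 1/1.08·[0.4400·0.0000 + 0.5600·30.9375] = 16.0417
Node dd (S = 39.38): V_dd = 1/1.08·[0.4400·30.9375 + 0.5600·60.4688] = 43.9583
Node u (S = 105): V_u = 1/1.08·[0.4400·0.0000 + 0.5600·16.0417] = 8.3179
Node d (S = 52.5): V_d = 1/1.08·[0.4400·16.0417 + 0.5600·43.9583] = 29.3287
Node 0 (S = 70): V_0 = 1/1.08·[0.4400·8.3179 + 0.5600·29.3287] = 18.5963

$18.60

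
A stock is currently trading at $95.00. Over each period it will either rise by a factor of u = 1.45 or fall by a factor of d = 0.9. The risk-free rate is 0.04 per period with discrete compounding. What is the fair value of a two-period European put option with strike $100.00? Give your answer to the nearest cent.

$11.84

Risk-neutral probability p = (1 + 0.04 − 0.9)/(1.45 − 0.9) = 0.1400/0.5500 = 0.2545
Terminal stock prices: S_uu = 199.7, S_ud = 124, S_dd = 76.95
Terminal payoffs (K − S): max(-99.74, 0) = 0, max(-23.98, 0) = 0, max(23.05, 0) = 23.05
Node u (S = 137.8): V_u = 1/1.04·[0.2545·0.0000 + 0.7455·0.0000] = 0.0000
Node d (S = 85.5): V_d = 1/1.04·[0.2545·0.0000 + 0.7455·23.0500] = 16.5219
Node 0 (S = 95): V_0 = 1/1.04·[0.2545·0.0000 + 0.7455·16.5219] = 11.8426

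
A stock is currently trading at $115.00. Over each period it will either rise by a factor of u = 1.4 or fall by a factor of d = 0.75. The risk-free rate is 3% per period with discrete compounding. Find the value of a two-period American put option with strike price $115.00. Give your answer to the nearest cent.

Risk-neutral probability p = (1 + 0.03 − 0.75)/(1.4 − 0.75) = 0.2800/0.6500 = 0.4308
Terminal stock prices: S_uu = 225.4, S_ud = 120.8, S_dd = 64.69
Terminal payoffs (K − S): max(-110.4, 0) = 0, max(-5.75, 0) = 0, max(50.31, 0) = 50.31
Node u (S = 161): continuation = 1/1.03·[0.4308·0.0000 + 0.5692·0.0000] = 0.0000; exercise value = 0.0000 ≤ continuation, so V_u = 0.0000
Node d (S = 86.25): continuation = 1/1.03·[0.4308·0.0000 + 0.5692·50.3125] = 27.8053; exercise value = 28.7500 > continuation, so V_d = 28.7500 (exercise)
Node 0 (S = 115): continuation = 1/1.03·[0.4308·0.0000 + 0.5692·28.7500] = 15.8887; exercise value = 0.0000 ≤ continuation, so V_0 = 15.8887

$15.89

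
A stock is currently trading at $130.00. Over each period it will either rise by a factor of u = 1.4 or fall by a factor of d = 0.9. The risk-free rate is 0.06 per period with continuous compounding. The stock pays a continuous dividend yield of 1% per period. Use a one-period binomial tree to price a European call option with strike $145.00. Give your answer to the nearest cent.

$10.54

Per-period risk-free factor R = e^0.06 = 1.0618; dividend-adjusted growth = e^(0.06−0.01) = 1.0513.
Risk-neutral probability p = (1.0513 − 0.9)/(1.4 − 0.9) = 0.1513/0.5000 = 0.3025
Terminal stock prices: S_u = 182, S_d = 117
Terminal payoffs (S − K): max(37, 0) = 37, max(-28, 0) = 0
Node 0 (S = 130): V_0 = e^(−0.06)·[0.3025·37.0000 + 0.6975·0.0000] = 10.5422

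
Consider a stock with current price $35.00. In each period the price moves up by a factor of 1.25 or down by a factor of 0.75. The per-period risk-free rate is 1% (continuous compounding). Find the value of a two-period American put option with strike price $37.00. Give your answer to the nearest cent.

Risk-neutral probability p = (e^0.01 − 0.75)/(1.25 − 0.75) = 0.2601/0.5000 = 0.5201
Terminal stock prices: S_uu = 54.69, S_ud = 32.81, S_dd = 19.69
Terminal payoffs (K − S): max(-17.69, 0) = 0, max(4.188, 0) = 4.188, max(17.31, 0) = 17.31
Node u (S = 43.75): continuation = e^(−0.01)·[0.5201·0.0000 + 0.4799·4.1875] = 1.9896; exercise value = 0.0000 ≤ continuation, so V_u = 1.9896
Node d (S = 26.25): continuation = e^(−0.01)·[0.5201·4.1875 + 0.4799·17.3125] = 10.3818; exercise value = 10.7500 > continuation, so V_d = 10.7500 (exercise)
Node 0 (S = 35): continuation = e^(−0.01)·[0.5201·1.9896 + 0.4799·10.7500] = 6.1321; exercise value = 2.0000 ≤ continuation, so V_0 = 6.1321

$6.13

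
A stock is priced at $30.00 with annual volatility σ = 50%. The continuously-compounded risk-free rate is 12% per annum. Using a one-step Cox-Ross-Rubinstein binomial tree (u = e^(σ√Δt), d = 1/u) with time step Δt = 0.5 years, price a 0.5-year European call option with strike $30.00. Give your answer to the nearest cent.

CRR parameters: u = e^(σ√Δt) = e^(0.5·√0.5) = 1.4241, d = 1/u = 0.7022
Per-period rate: rΔt = 0.12·0.5 = 0.06, so R = e^0.06 = 1.0618
Risk-neutral probability p = (e^0.06 − 0.7022)/(1.4241 − 0.7022) = 0.3596/0.7219 = 0.4982
Terminal stock prices: S_u = 42.72, S_d = 21.07
Terminal payoffs (S − K): max(12.72, 0) = 12.72, max(-8.934, 0) = 0
Node 0 (S = 30): V_0 = e^(−0.06)·[0.4982·12.7236 + 0.5018·0.0000] = 5.9694

$5.97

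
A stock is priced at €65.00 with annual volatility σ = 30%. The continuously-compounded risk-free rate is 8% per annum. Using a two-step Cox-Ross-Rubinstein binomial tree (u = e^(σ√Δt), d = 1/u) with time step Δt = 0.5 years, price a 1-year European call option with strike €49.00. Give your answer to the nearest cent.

€21.02

CRR parameters: u = e^(σ√Δt) = e^(0.3·√0.5) = 1.2363, d = 1/u = 0.8089
Per-period rate: rΔt = 0.08·0.5 = 0.04, so R = e^0.04 = 1.0408
Risk-neutral probability p = (e^0.04 − 0.8089)/(1.2363 − 0.8089) = 0.2320/0.4275 = 0.5426
Terminal stock prices: S_uu = 99.35, S_ud = 65, S_dd = 42.53
Terminal payoffs (S − K): max(50.35, 0) = 50.35, max(16, 0) = 16, max(-6.474, 0) = 0
Node u (S = 80.36): V_u = e^(−0.04)·[0.5426·50.3502 + 0.4574·16.0000] = 33.2815
Node d (S = 52.58): V_d = e^(−0.04)·[0.5426·16.0000 + 0.4574·0.0000] = 8.3418
Node 0 (S = 65): V_0 = e^(−0.04)·[0.5426·33.2815 + 0.4574·8.3418] = 21.0173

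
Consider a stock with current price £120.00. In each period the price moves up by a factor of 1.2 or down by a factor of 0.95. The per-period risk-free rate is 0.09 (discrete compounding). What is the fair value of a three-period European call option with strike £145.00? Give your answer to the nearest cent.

Risk-neutral probability p = (1 + 0.09 − 0.95)/(1.2 − 0.95) = 0.1400/0.2500 = 0.5600
Terminal stock prices: S_uuu = 207.4, S_uud = 164.2, S_udd = 130, S_ddd = 102.9
Terminal payoffs (S − K): max(62.36, 0) = 62.36, max(19.16, 0) = 19.16, max(-15.04, 0) = 0, max(-42.12, 0) = 0
Node uu (S = 172.8): V_uu = 1/1.09·[0.5600·62.3600 + 0.4400·19.1600] = 39.7725
Node ud (S = 136.8): V_ud = 1/1.09·[0.5600·19.1600 + 0.4400·0.0000] = 9.8437
Node dd (S = 108.3): V_dd = 1/1.09·[0.5600·0.0000 + 0.4400·0.0000] = 0.0000
Node u (S = 144): V_u = 1/1.09·[0.5600·39.7725 + 0.4400·9.8437] = 24.4072
Node d (S = 114): V_d = 1/1.09·[0.5600·9.8437 + 0.4400·0.0000] = 5.0573
Node 0 (S = 120): V_0 = 1/1.09·[0.5600·24.4072 + 0.4400·5.0573] = 14.5809

£14.58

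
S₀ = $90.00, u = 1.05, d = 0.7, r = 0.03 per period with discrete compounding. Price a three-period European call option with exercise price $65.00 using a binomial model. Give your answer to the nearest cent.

$30.68

Risk-neutral probability p = (1 + 0.03 − 0.7)/(1.05 − 0.7) = 0.3300/0.3500 = 0.9429
Terminal stock prices: S_uuu = 104.2, S_uud = 69.46, S_udd = 46.3, S_ddd = 30.87
Terminal payoffs (S − K): max(39.19, 0) = 39.19, max(4.457, 0) = 4.457, max(-18.7, 0) = 0, max(-34.13, 0) = 0
Node uu (S = 99.23): V_uu = 1/1.03·[0.9429·39.1863 + 0.0571·4.4575] = 36.1182
Node ud (S = 66.15): V_ud = 1/1.03·[0.9429·4.4575 + 0.0571·0.0000] = 4.0804
Node dd (S = 44.1): V_dd = 1/1.03·[0.9429·0.0000 + 0.0571·0.0000] = 0.0000
Node u (S = 94.5): V_u = 1/1.03·[0.9429·36.1182 + 0.0571·4.0804] = 33.2888
Node d (S = 63): V_d = 1/1.03·[0.9429·4.0804 + 0.0571·0.0000] = 3.7352
Node 0 (S = 90): V_0 = 1/1.03·[0.9429·33.2888 + 0.0571·3.7352] = 30.6796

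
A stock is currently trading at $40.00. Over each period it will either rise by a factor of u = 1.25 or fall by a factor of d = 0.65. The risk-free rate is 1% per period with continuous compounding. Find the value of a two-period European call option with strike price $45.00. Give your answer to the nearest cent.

$6.18

Risk-neutral probability p = (e^0.01 − 0.65)/(1.25 − 0.65) = 0.3601/0.6000 = 0.6001
Terminal stock prices: S_uu = 62.5, S_ud = 32.5, S_dd = 16.9
Terminal payoffs (S − K): max(17.5, 0) = 17.5, max(-12.5, 0) = 0, max(-28.1, 0) = 0
Node u (S = 50): V_u = e^(−0.01)·[0.6001·17.5000 + 0.3999·0.0000] = 10.3970
Node d (S = 26): V_d = e^(−0.01)·[0.6001·0.0000 + 0.3999·0.0000] = 0.0000
Node 0 (S = 40): V_0 = e^(−0.01)·[0.6001·10.3970 + 0.3999·0.0000] = 6.1770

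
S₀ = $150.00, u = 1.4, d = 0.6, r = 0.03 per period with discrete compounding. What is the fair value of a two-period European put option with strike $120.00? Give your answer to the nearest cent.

Risk-neutral probability p = (1 + 0.03 − 0.6)/(1.4 − 0.6) = 0.4300/0.8000 = 0.5375
Terminal stock prices: S_uu = 294, S_ud = 126, S_dd = 54
Terminal payoffs (K − S): max(-174, 0) = 0, max(-6, 0) = 0, max(66, 0) = 66
Node u (S = 210): V_u = 1/1.03·[0.5375·0.0000 + 0.4625·0.0000] = 0.0000
Node d (S = 90): V_d = 1/1.03·[0.5375·0.0000 + 0.4625·66.0000] = 29.6359
Node 0 (S = 150): V_0 = 1/1.03·[0.5375·0.0000 + 0.4625·29.6359] = 13.3074

$13.31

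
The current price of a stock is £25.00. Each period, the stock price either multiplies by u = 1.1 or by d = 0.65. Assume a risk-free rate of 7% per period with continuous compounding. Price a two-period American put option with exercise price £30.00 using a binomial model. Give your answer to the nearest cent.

£5.00

Risk-neutral probability p = (e^0.07 − 0.65)/(1.1 − 0.65) = 0.4225/0.4500 = 0.9389
Terminal stock prices: S_uu = 30.25, S_ud = 17.88, S_dd = 10.56
Terminal payoffs (K − S): max(-0.25, 0) = 0, max(12.12, 0) = 12.12, max(19.44, 0) = 19.44
Node u (S = 27.5): continuation = e^(−0.07)·[0.9389·0.0000 + 0.0611·12.1250] = 0.6907; exercise value = 2.5000 > continuation, so V_u = 2.5000 (exercise)
Node d (S = 16.25): continuation = e^(−0.07)·[0.9389·12.1250 + 0.0611·19.4375] = 11.7218; exercise value = 13.7500 > continuation, so V_d = 13.7500 (exercise)
Node 0 (S = 25): continuation = e^(−0.07)·[0.9389·2.5000 + 0.0611·13.7500] = 2.9718; exercise value = 5.0000 > continuation, so V_0 = 5.0000 (exercise)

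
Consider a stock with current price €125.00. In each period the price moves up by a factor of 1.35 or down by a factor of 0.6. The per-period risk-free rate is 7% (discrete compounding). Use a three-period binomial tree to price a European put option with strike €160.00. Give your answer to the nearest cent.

Risk-neutral probability p = (1 + 0.07 − 0.6)/(1.35 − 0.6) = 0.4700/0.7500 = 0.6267
Terminal stock prices: S_uuu = 307.5, S_uud = 136.7, S_udd = 60.75, S_ddd = 27
Terminal payoffs (K − S): max(-147.5, 0) = 0, max(23.31, 0) = 23.31, max(99.25, 0) = 99.25, max(133, 0) = 133
Node uu (S = 227.8): V_uu = 1/1.07·[0.6267·0.0000 + 0.3733·23.3125] = 8.1340
Node ud (S = 101.2): V_ud = 1/1.07·[0.6267·23.3125 + 0.3733·99.2500] = 48.2827
Node dd (S = 45): V_dd = 1/1.07·[0.6267·99.2500 + 0.3733·133.0000] = 104.5327
Node u (S = 168.8): V_u = 1/1.07·[0.6267·8.1340 + 0.3733·48.2827] = 21.6101
Node d (S = 75): V_d = 1/1.07·[0.6267·48.2827 + 0.3733·104.5327] = 64.7502
Node 0 (S = 125): V_0 = 1/1.07·[0.6267·21.6101 + 0.3733·64.7502] = 35.2484

€35.25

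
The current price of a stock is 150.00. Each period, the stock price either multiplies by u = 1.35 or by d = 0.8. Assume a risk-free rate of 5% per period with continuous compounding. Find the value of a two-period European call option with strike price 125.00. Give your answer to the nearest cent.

44.64

Risk-neutral probability p = (e^0.05 − 0.8)/(1.35 − 0.8) = 0.2513/0.5500 = 0.4569
Terminal stock prices: S_uu = 273.4, S_ud = 162, S_dd = 96
Terminal payoffs (S − K): max(148.4, 0) = 148.4, max(37, 0) = 37, max(-29, 0) = 0
Node u (S = 202.5): V_u = e^(−0.05)·[0.4569·148.3750 + 0.5431·37.0000] = 83.5963
Node d (S = 120): V_d = e^(−0.05)·[0.4569·37.0000 + 0.5431·0.0000] = 16.0793
Node 0 (S = 150): V_0 = e^(−0.05)·[0.4569·83.5963 + 0.5431·16.0793] = 44.6363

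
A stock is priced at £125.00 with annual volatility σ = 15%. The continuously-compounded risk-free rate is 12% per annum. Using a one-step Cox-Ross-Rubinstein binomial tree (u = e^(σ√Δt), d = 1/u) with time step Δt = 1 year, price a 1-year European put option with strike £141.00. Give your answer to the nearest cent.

£3.38

CRR parameters: u = e^(σ√Δt) = e^(0.15·√1) = 1.1618, d = 1/u = 0.8607
Per-period rate: rΔt = 0.12·1 = 0.12, so R = e^0.12 = 1.1275
Risk-neutral probability p = (e^0.12 − 0.8607)/(1.1618 − 0.8607) = 0.2668/0.3011 = 0.8860
Terminal stock prices: S_u = 145.2, S_d = 107.6
Terminal payoffs (K − S): max(-4.229, 0) = 0, max(33.41, 0) = 33.41
Node 0 (S = 125): V_0 = e^(−0.12)·[0.8860·0.0000 + 0.1140·33.4115] = 3.3791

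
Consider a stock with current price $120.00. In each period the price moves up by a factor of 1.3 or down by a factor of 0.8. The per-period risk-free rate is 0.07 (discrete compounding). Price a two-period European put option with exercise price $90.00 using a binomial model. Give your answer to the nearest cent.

$2.44

Risk-neutral probability p = (1 + 0.07 − 0.8)/(1.3 − 0.8) = 0.2700/0.5000 = 0.5400
Terminal stock prices: S_uu = 202.8, S_ud = 124.8, S_dd = 76.8
Terminal payoffs (K − S): max(-112.8, 0) = 0, max(-34.8, 0) = 0, max(13.2, 0) = 13.2
Node u (S = 156): V_u = 1/1.07·[0.5400·0.0000 + 0.4600·0.0000] = 0.0000
Node d (S = 96): V_d = 1/1.07·[0.5400·0.0000 + 0.4600·13.2000] = 5.6748
Node 0 (S = 120): V_0 = 1/1.07·[0.5400·0.0000 + 0.4600·5.6748] = 2.4396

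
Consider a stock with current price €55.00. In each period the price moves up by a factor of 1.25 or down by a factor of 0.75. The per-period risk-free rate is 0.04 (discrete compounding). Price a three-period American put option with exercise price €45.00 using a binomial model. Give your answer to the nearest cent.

Risk-neutral probability p = (1 + 0.04 − 0.75)/(1.25 − 0.75) = 0.2900/0.5000 = 0.5800
Terminal stock prices: S_uuu = 107.4, S_uud = 64.45, S_udd = 38.67, S_ddd = 23.2
Terminal payoffs (K − S): max(-62.42, 0) = 0, max(-19.45, 0) = 0, max(6.328, 0) = 6.328, max(21.8, 0) = 21.8
Node uu (S = 85.94): continuation = 1/1.04·[0.5800·0.0000 + 0.4200·0.0000] = 0.0000; exercise value = 0.0000 ≤ continuation, so V_uu = 0.0000
Node ud (S = 51.56): continuation = 1/1.04·[0.5800·0.0000 + 0.4200·6.3281] = 2.5556; exercise value = 0.0000 ≤ continuation, so V_ud = 2.5556
Node dd (S = 30.94): continuation = 1/1.04·[0.5800·6.3281 + 0.4200·21.7969] = 12.3317; exercise value = 14.0625 > continuation, so V_dd = 14.0625 (exercise)
Node u (S = 68.75): continuation = 1/1.04·[0.5800·0.0000 + 0.4200·2.5556] = 1.0321; exercise value = 0.0000 ≤ continuation, so V_u = 1.0321
Node d (S = 41.25): continuation = 1/1.04·[0.5800·2.5556 + 0.4200·14.0625] = 7.1043; exercise value = 3.7500 ≤ continuation, so V_d = 7.1043
Node 0 (S = 55): continuation = 1/1.04·[0.5800·1.0321 + 0.4200·7.1043] = 3.4446; exercise value = 0.0000 ≤ continuation, so V_0 = 3.4446

€3.44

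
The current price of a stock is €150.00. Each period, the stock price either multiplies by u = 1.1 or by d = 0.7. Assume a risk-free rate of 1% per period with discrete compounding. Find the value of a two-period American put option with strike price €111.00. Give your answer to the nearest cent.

Risk-neutral probability p = (1 + 0.01 − 0.7)/(1.1 − 0.7) = 0.3100/0.4000 = 0.7750
Terminal stock prices: S_uu = 181.5, S_ud = 115.5, S_dd = 73.5
Terminal payoffs (K − S): max(-70.5, 0) = 0, max(-4.5, 0) = 0, max(37.5, 0) = 37.5
Node u (S = 165): continuation = 1/1.01·[0.7750·0.0000 + 0.2250·0.0000] = 0.0000; exercise value = 0.0000 ≤ continuation, so V_u = 0.0000
Node d (S = 105): continuation = 1/1.01·[0.7750·0.0000 + 0.2250·37.5000] = 8.3540; exercise value = 6.0000 ≤ continuation, so V_d = 8.3540
Node 0 (S = 150): continuation = 1/1.01·[0.7750·0.0000 + 0.2250·8.3540] = 1.8610; exercise value = 0.0000 ≤ continuation, so V_0 = 1.8610

€1.86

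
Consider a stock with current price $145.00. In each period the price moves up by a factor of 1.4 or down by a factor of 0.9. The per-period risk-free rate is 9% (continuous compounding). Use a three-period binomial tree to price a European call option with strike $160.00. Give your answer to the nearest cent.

$32.34

Risk-neutral probability p = (e^0.09 − 0.9)/(1.4 − 0.9) = 0.1942/0.5000 = 0.3883
Terminal stock prices: S_uuu = 397.9, S_uud = 255.8, S_udd = 164.4, S_ddd = 105.7
Terminal payoffs (S − K): max(237.9, 0) = 237.9, max(95.78, 0) = 95.78, max(4.43, 0) = 4.43, max(-54.29, 0) = 0
Node uu (S = 284.2): V_uu = e^(−0.09)·[0.3883·237.8800 + 0.6117·95.7800] = 137.9710
Node ud (S = 182.7): V_ud = e^(−0.09)·[0.3883·95.7800 + 0.6117·4.4300] = 36.4710
Node dd (S = 117.5): V_dd = e^(−0.09)·[0.3883·4.4300 + 0.6117·0.0000] = 1.5723
Node u (S = 203): V_u = e^(−0.09)·[0.3883·137.9710 + 0.6117·36.4710] = 69.3568
Node d (S = 130.5): V_d = e^(−0.09)·[0.3883·36.4710 + 0.6117·1.5723] = 13.8234
Node 0 (S = 145): V_0 = e^(−0.09)·[0.3883·69.3568 + 0.6117·13.8234] = 32.3437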